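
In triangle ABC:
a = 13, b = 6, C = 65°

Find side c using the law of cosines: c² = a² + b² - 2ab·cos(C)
c² = 13² + 6² − 2·13·6·cos(65°)
cos(65°) ≈ 0.422618
c² ≈ 169 + 36 − 156·(0.422618) ≈ 205 − 65.9284 ≈ 139.072
c ≈ √139.072 ≈ 11.7929

c = 11.79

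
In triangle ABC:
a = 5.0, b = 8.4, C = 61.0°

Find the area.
Two sides and the included angle (SAS): A = ½·a·b·sin(C) = ½·5.0·8.4·sin(61.0°)
sin(61.0°) ≈ 0.87462
A ≈ ½·42·0.87462 = 21·0.87462 ≈ 18.367

Area = 18.37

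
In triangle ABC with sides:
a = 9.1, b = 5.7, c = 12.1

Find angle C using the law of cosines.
c² = a² + b² − 2ab·cos(C)  ⇒  cos(C) = (a² + b² − c²)/(2ab)
cos(C) = (9.1² + 5.7² − 12.1²)/(2·9.1·5.7) = (82.81 + 32.49 − 146.41)/103.74 = -31.11/103.74 ≈ -0.299884
C = arccos(-0.299884) ≈ 107.451°

C = 107.5°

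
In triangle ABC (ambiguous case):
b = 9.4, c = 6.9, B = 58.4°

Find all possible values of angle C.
b/sin(B) = c/sin(C)  ⇒  sin(C) = c·sin(B)/b = 6.9·sin(58.4°)/9.4
sin(58.4°) ≈ 0.851727
sin(C) ≈ 6.9·0.851727/9.4 ≈ 5.87692/9.4 ≈ 0.625204
Candidate 1: C₁ = arcsin(0.625204) ≈ 38.6971°  →  A = 180° − 58.4° − 38.6971° ≈ 82.9029° > 0, valid
Candidate 2: C₂ = 180° − C₁ ≈ 141.303°  →  A = 180° − 58.4° − 141.303° ≈ -19.7029° ≤ 0, not a valid triangle

C = 38.7° (one solution)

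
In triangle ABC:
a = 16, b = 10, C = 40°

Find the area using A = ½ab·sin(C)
A = ½·a·b·sin(C) = ½·16·10·sin(40°)
sin(40°) ≈ 0.642788
A ≈ ½·160·0.642788 = 80·0.642788 ≈ 51.423

Area = 51.42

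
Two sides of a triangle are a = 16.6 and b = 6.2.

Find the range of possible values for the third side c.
Triangle inequality: |a − b| < c < a + b
|a − b| = |16.6 − 6.2| = 10.4
a + b = 16.6 + 6.2 = 22.8

10.4 < c < 22.8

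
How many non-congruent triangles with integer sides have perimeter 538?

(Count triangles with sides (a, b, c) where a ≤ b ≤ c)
Let a ≤ b ≤ c with a + b + c = 538. The only binding inequality is a + b > c, i.e. 538 − c > c, so c < 538/2; and c ≥ 538/3 since c is the largest side.
So 180 ≤ c ≤ 268. For each c, b runs from ⌈(538 − c)/2⌉ up to c (then a = 538 − b − c satisfies 1 ≤ a ≤ b automatically), giving c − ⌈(538 − c)/2⌉ + 1 choices.
Summing over c: 2 + 3 + 5 + 6 + … + 132 + 134  (89 terms, c = 180, …, 268) = 6030
Check (closed form: nearest integer to p²/48 for even p, (p+3)²/48 for odd p): 538²/48 = 289444/48 ≈ 6030.08 → 6030

6030 triangles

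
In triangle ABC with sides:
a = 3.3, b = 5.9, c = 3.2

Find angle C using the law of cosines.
c² = a² + b² − 2ab·cos(C)  ⇒  cos(C) = (a² + b² − c²)/(2ab)
cos(C) = (3.3² + 5.9² − 3.2²)/(2·3.3·5.9) = (10.89 + 34.81 − 10.24)/38.94 = 35.46/38.94 ≈ 0.910632
C = arccos(0.910632) ≈ 24.4072°

C = 24.41°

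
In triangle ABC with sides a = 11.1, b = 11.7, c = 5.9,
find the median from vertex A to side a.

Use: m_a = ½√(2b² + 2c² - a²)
m_a = ½√(2·11.7² + 2·5.9² − 11.1²) = ½√(2·136.89 + 2·34.81 − 123.21) = ½√(273.78 + 69.62 − 123.21) = ½√220.19
√220.19 ≈ 14.8388, so m_a ≈ 7.4194

m_a = 7.419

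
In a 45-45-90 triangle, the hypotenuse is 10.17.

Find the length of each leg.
In a 45-45-90 triangle hypotenuse = leg·√2, so leg = hypotenuse/√2.
Leg = 10.17/√2 ≈ 10.17/1.41421 ≈ 7.19128

Each leg = 7.191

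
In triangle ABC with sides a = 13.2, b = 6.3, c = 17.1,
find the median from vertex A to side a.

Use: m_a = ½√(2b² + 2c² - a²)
m_a = ½√(2·6.3² + 2·17.1² − 13.2²) = ½√(2·39.69 + 2·292.41 − 174.24) = ½√(79.38 + 584.82 − 174.24) = ½√489.96
√489.96 ≈ 22.135, so m_a ≈ 11.0675

m_a = 11.07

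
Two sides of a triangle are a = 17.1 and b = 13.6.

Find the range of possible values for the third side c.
Triangle inequality: |a − b| < c < a + b
|a − b| = |17.1 − 13.6| = 3.5
a + b = 17.1 + 13.6 = 30.7

3.5 < c < 30.7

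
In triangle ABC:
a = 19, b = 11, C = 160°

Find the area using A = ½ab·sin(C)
A = ½·a·b·sin(C) = ½·19·11·sin(160°)
sin(160°) ≈ 0.34202
A ≈ ½·209·0.34202 = 104.5·0.34202 ≈ 35.7411

Area = 35.74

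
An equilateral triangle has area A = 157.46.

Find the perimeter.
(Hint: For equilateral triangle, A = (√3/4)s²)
A = (√3/4)s²  ⇒  s² = 4A/√3 = 4·157.46/√3 = 629.84/1.73205 ≈ 363.638
s ≈ √363.638 ≈ 19.0693
Perimeter = 3s ≈ 3·19.0693 ≈ 57.2079

Perimeter = 57.21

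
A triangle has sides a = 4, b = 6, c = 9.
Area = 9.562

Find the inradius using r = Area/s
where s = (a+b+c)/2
s = (4 + 6 + 9)/2 = 19/2 = 9.5
r = Area/s = 9.562/9.5 ≈ 1.00653

r = 1.007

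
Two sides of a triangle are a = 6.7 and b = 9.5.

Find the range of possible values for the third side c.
Triangle inequality: |a − b| < c < a + b
|a − b| = |6.7 − 9.5| = 2.8
a + b = 6.7 + 9.5 = 16.2

2.8 < c < 16.2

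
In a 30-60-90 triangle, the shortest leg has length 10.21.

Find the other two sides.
In a 30-60-90 triangle the sides are in ratio 1 : √3 : 2 (short leg : long leg : hypotenuse).
Long leg = 10.21·√3 ≈ 10.21·1.73205 ≈ 17.6842
Hypotenuse = 2·10.21 = 20.42

Long leg = 10.21√3 = 17.68, Hypotenuse = 20.42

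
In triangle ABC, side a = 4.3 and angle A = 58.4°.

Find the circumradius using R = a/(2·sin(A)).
R = a/(2·sin(A)) = 4.3/(2·sin(58.4°))
sin(58.4°) ≈ 0.851727
R ≈ 4.3/(2·0.851727) = 4.3/1.70345 ≈ 2.52428

R = 2.524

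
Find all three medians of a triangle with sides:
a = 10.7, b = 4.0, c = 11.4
Median formula: m_a = ½√(2b² + 2c² − a²) (and cyclically). a² = 114.49, b² = 16, c² = 129.96.
m_a = ½√(2·16 + 2·129.96 − 114.49) = ½√177.43 ≈ ½·13.3203 ≈ 6.66014
m_b = ½√(2·114.49 + 2·129.96 − 16) = ½√472.9 ≈ ½·21.7463 ≈ 10.8731
m_c = ½√(2·114.49 + 2·16 − 129.96) = ½√131.02 ≈ ½·11.4464 ≈ 5.7232

m_a = 6.66, m_b = 10.87, m_c = 5.723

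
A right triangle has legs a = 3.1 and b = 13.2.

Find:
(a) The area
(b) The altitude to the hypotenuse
(a) The legs are perpendicular, so Area = ½·a·b = ½·3.1·13.2 = ½·40.92 = 20.46
(b) Hypotenuse c = √(a² + b²) = √(9.61 + 174.24) = √183.85 ≈ 13.5591
    Area = ½·c·h_c  ⇒  h_c = 2·Area/c = 40.92/13.5591 ≈ 3.01789

Area = 20.46, h_c = 3.018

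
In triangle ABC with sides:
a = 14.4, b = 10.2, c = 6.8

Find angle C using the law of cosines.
c² = a² + b² − 2ab·cos(C)  ⇒  cos(C) = (a² + b² − c²)/(2ab)
cos(C) = (14.4² + 10.2² − 6.8²)/(2·14.4·10.2) = (207.36 + 104.04 − 46.24)/293.76 = 265.16/293.76 ≈ 0.902642
C = arccos(0.902642) ≈ 25.4925°

C = 25.49°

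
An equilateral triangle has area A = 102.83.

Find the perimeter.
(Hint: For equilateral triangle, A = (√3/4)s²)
A = (√3/4)s²  ⇒  s² = 4A/√3 = 4·102.83/√3 = 411.32/1.73205 ≈ 237.476
s ≈ √237.476 ≈ 15.4102
Perimeter = 3s ≈ 3·15.4102 ≈ 46.2307

Perimeter = 46.23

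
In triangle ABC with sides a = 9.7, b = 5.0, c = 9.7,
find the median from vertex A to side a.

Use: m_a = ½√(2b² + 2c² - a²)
m_a = ½√(2·5.0² + 2·9.7² − 9.7²) = ½√(2·25 + 2·94.09 − 94.09) = ½√(50 + 188.18 − 94.09) = ½√144.09
√144.09 ≈ 12.0037, so m_a ≈ 6.00187

m_a = 6.002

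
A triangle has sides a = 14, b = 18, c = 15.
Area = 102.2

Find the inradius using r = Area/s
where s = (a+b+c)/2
s = (14 + 18 + 15)/2 = 47/2 = 23.5
r = Area/s = 102.2/23.5 ≈ 4.34894

r = 4.349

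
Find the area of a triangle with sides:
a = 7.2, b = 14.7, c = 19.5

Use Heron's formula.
s = (7.2 + 14.7 + 19.5)/2 = 41.4/2 = 20.7
s − a = 13.5, s − b = 6, s − c = 1.2
s(s−a)(s−b)(s−c) = 20.7·13.5·6·1.2 ≈ 2012.04
Area = √2012.04 ≈ 44.8558

Area = 44.86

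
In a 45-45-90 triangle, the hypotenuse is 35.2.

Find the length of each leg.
In a 45-45-90 triangle hypotenuse = leg·√2, so leg = hypotenuse/√2.
Leg = 35.2/√2 ≈ 35.2/1.41421 ≈ 24.8902

Each leg = 24.89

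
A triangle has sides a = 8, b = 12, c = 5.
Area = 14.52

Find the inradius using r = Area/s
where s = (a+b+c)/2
s = (8 + 12 + 5)/2 = 25/2 = 12.5
r = Area/s = 14.52/12.5 ≈ 1.1616

r = 1.162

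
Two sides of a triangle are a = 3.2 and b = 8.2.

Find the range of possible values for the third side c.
Triangle inequality: |a − b| < c < a + b
|a − b| = |3.2 − 8.2| = 5
a + b = 3.2 + 8.2 = 11.4

5 < c < 11.4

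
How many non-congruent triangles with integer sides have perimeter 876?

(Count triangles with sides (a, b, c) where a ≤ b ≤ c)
Let a ≤ b ≤ c with a + b + c = 876. The only binding inequality is a + b > c, i.e. 876 − c > c, so c < 876/2; and c ≥ 876/3 since c is the largest side.
So 292 ≤ c ≤ 437. For each c, b runs from ⌈(876 − c)/2⌉ up to c (then a = 876 − b − c satisfies 1 ≤ a ≤ b automatically), giving c − ⌈(876 − c)/2⌉ + 1 choices.
Summing over c: 1 + 2 + 4 + 5 + … + 217 + 218  (146 terms, c = 292, …, 437) = 15987
Check (closed form: nearest integer to p²/48 for even p, (p+3)²/48 for odd p): 876²/48 = 767376/48 ≈ 15987.00 → 15987

15987 triangles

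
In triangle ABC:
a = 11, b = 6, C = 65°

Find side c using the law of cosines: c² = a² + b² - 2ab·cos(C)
c² = 11² + 6² − 2·11·6·cos(65°)
cos(65°) ≈ 0.422618
c² ≈ 121 + 36 − 132·(0.422618) ≈ 157 − 55.7856 ≈ 101.214
c ≈ √101.214 ≈ 10.0605

c = 10.06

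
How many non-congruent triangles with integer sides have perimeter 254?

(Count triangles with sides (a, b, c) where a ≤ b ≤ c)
Let a ≤ b ≤ c with a + b + c = 254. The only binding inequality is a + b > c, i.e. 254 − c > c, so c < 254/2; and c ≥ 254/3 since c is the largest side.
So 85 ≤ c ≤ 126. For each c, b runs from ⌈(254 − c)/2⌉ up to c (then a = 254 − b − c satisfies 1 ≤ a ≤ b automatically), giving c − ⌈(254 − c)/2⌉ + 1 choices.
Summing over c: 1 + 3 + 4 + 6 + … + 61 + 63  (42 terms, c = 85, …, 126) = 1344
Check (closed form: nearest integer to p²/48 for even p, (p+3)²/48 for odd p): 254²/48 = 64516/48 ≈ 1344.08 → 1344

1344 triangles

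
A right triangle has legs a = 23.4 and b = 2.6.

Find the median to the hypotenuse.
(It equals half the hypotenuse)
Hypotenuse c = √(a² + b²) = √(547.56 + 6.76) = √554.32 ≈ 23.544
Median to hypotenuse = c/2 ≈ 23.544/2 ≈ 11.772

Median = 11.77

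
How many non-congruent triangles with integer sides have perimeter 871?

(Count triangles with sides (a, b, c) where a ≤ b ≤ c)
Let a ≤ b ≤ c with a + b + c = 871. The only binding inequality is a + b > c, i.e. 871 − c > c, so c < 871/2; and c ≥ 871/3 since c is the largest side.
So 291 ≤ c ≤ 435. For each c, b runs from ⌈(871 − c)/2⌉ up to c (then a = 871 − b − c satisfies 1 ≤ a ≤ b automatically), giving c − ⌈(871 − c)/2⌉ + 1 choices.
Summing over c: 2 + 3 + 5 + 6 + … + 216 + 218  (145 terms, c = 291, …, 435) = 15914
Check (closed form: nearest integer to p²/48 for even p, (p+3)²/48 for odd p): (871+3)²/48 = 874²/48 = 763876/48 ≈ 15914.08 → 15914

15914 triangles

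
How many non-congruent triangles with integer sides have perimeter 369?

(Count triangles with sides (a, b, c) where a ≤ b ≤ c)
Let a ≤ b ≤ c with a + b + c = 369. The only binding inequality is a + b > c, i.e. 369 − c > c, so c < 369/2; and c ≥ 369/3 since c is the largest side.
So 123 ≤ c ≤ 184. For each c, b runs from ⌈(369 − c)/2⌉ up to c (then a = 369 − b − c satisfies 1 ≤ a ≤ b automatically), giving c − ⌈(369 − c)/2⌉ + 1 choices.
Summing over c: 1 + 2 + 4 + 5 + … + 91 + 92  (62 terms, c = 123, …, 184) = 2883
Check (closed form: nearest integer to p²/48 for even p, (p+3)²/48 for odd p): (369+3)²/48 = 372²/48 = 138384/48 ≈ 2883.00 → 2883

2883 triangles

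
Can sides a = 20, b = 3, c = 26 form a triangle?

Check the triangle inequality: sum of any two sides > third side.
a + b vs c: 20 + 3 = 23 ≤ 26  ✗
a + c vs b: 20 + 26 = 46 > 3  ✓
b + c vs a: 3 + 26 = 29 > 20  ✓

No: 20 + 3 = 23 is not > 26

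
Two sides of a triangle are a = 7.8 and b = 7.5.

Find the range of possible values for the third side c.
Triangle inequality: |a − b| < c < a + b
|a − b| = |7.8 − 7.5| = 0.3
a + b = 7.8 + 7.5 = 15.3

0.3 < c < 15.3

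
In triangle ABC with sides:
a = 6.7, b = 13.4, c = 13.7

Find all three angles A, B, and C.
Law of cosines for each angle (a² = 44.89, b² = 179.56, c² = 187.69):
cos(A) = (b² + c² − a²)/(2bc) = (179.56 + 187.69 − 44.89)/(2·13.4·13.7) = 322.36/367.16 ≈ 0.877982  ⇒  A ≈ 28.6001°
cos(B) = (a² + c² − b²)/(2ac) = (44.89 + 187.69 − 179.56)/(2·6.7·13.7) = 53.02/183.58 ≈ 0.288811  ⇒  B ≈ 73.2132°
cos(C) = (a² + b² − c²)/(2ab) = (44.89 + 179.56 − 187.69)/(2·6.7·13.4) = 36.76/179.56 ≈ 0.204723  ⇒  C ≈ 78.1867°
Check: A + B + C ≈ 180°

A = 28.6°, B = 73.21°, C = 78.19°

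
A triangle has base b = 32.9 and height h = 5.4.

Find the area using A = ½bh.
A = ½·b·h = ½·32.9·5.4 = ½·177.66 = 88.83

Area = 88.83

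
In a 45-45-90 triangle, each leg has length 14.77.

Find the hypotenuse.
In a 45-45-90 triangle the sides are in ratio 1 : 1 : √2, so hypotenuse = leg·√2.
Hypotenuse = 14.77·√2 ≈ 14.77·1.41421 ≈ 20.8879

Hypotenuse = 14.77√2 = 20.89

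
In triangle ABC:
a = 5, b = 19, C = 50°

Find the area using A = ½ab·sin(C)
A = ½·a·b·sin(C) = ½·5·19·sin(50°)
sin(50°) ≈ 0.766044
A ≈ ½·95·0.766044 = 47.5·0.766044 ≈ 36.3871

Area = 36.39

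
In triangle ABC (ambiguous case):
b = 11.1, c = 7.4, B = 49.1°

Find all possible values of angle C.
b/sin(B) = c/sin(C)  ⇒  sin(C) = c·sin(B)/b = 7.4·sin(49.1°)/11.1
sin(49.1°) ≈ 0.755853
sin(C) ≈ 7.4·0.755853/11.1 ≈ 5.59332/11.1 ≈ 0.503902
Candidate 1: C₁ = arcsin(0.503902) ≈ 30.2585°  →  A = 180° − 49.1° − 30.2585° ≈ 100.641° > 0, valid
Candidate 2: C₂ = 180° − C₁ ≈ 149.741°  →  A = 180° − 49.1° − 149.741° ≈ -18.8415° ≤ 0, not a valid triangle

C = 30.26° (one solution)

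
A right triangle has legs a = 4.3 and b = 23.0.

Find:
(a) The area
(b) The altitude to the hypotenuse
(a) The legs are perpendicular, so Area = ½·a·b = ½·4.3·23.0 = ½·98.9 = 49.45
(b) Hypotenuse c = √(a² + b²) = √(18.49 + 529) = √547.49 ≈ 23.3985
    Area = ½·c·h_c  ⇒  h_c = 2·Area/c = 98.9/23.3985 ≈ 4.22677

Area = 49.45, h_c = 4.227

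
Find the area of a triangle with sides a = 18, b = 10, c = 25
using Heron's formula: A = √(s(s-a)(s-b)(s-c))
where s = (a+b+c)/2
s = (18 + 10 + 25)/2 = 53/2 = 26.5
s − a = 8.5, s − b = 16.5, s − c = 1.5
s(s−a)(s−b)(s−c) = 26.5·8.5·16.5·1.5 = 5574.9375
Area = √5574.9375 ≈ 74.6655

s = 26.5, Area = 74.67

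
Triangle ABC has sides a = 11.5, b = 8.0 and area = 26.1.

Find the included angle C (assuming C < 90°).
Area = ½·a·b·sin(C)  ⇒  sin(C) = 2·Area/(a·b) = 2·26.1/(11.5·8.0) = 52.2/92 ≈ 0.567391
C = arcsin(0.567391) ≈ 34.5685° (taking the acute solution since C < 90°)

C = 34.57°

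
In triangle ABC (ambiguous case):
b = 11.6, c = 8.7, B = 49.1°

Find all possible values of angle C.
b/sin(B) = c/sin(C)  ⇒  sin(C) = c·sin(B)/b = 8.7·sin(49.1°)/11.6
sin(49.1°) ≈ 0.755853
sin(C) ≈ 8.7·0.755853/11.6 ≈ 6.57593/11.6 ≈ 0.56689
Candidate 1: C₁ = arcsin(0.56689) ≈ 34.5336°  →  A = 180° − 49.1° − 34.5336° ≈ 96.3664° > 0, valid
Candidate 2: C₂ = 180° − C₁ ≈ 145.466°  →  A = 180° − 49.1° − 145.466° ≈ -14.5664° ≤ 0, not a valid triangle

C = 34.53° (one solution)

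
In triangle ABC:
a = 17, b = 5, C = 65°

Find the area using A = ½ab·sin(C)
A = ½·a·b·sin(C) = ½·17·5·sin(65°)
sin(65°) ≈ 0.906308
A ≈ ½·85·0.906308 = 42.5·0.906308 ≈ 38.5181

Area = 38.52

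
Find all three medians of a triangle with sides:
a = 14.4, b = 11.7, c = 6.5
Median formula: m_a = ½√(2b² + 2c² − a²) (and cyclically). a² = 207.36, b² = 136.89, c² = 42.25.
m_a = ½√(2·136.89 + 2·42.25 − 207.36) = ½√150.92 ≈ ½·12.285 ≈ 6.14248
m_b = ½√(2·207.36 + 2·42.25 − 136.89) = ½√362.33 ≈ ½·19.035 ≈ 9.51748
m_c = ½√(2·207.36 + 2·136.89 − 42.25) = ½√646.25 ≈ ½·25.4214 ≈ 12.7107

m_a = 6.142, m_b = 9.517, m_c = 12.71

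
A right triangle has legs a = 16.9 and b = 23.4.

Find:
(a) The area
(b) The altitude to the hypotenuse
(a) The legs are perpendicular, so Area = ½·a·b = ½·16.9·23.4 = ½·395.46 = 197.73
(b) Hypotenuse c = √(a² + b²) = √(285.61 + 547.56) = √833.17 ≈ 28.8647
    Area = ½·c·h_c  ⇒  h_c = 2·Area/c = 395.46/28.8647 ≈ 13.7005

Area = 197.73, h_c = 13.7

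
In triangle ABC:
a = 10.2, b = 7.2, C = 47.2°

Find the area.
Two sides and the included angle (SAS): A = ½·a·b·sin(C) = ½·10.2·7.2·sin(47.2°)
sin(47.2°) ≈ 0.73373
A ≈ ½·73.44·0.73373 = 36.72·0.73373 ≈ 26.9426

Area = 26.94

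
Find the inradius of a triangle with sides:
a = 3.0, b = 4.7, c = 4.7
r = Area/s where s is the semi-perimeter.
s = (3.0 + 4.7 + 4.7)/2 = 12.4/2 = 6.2
Area = √(s(s−a)(s−b)(s−c)) = √(6.2·3.2·1.5·1.5) ≈ √44.64 ≈ 6.68132
r ≈ 6.68132/6.2 ≈ 1.07763

r = 1.078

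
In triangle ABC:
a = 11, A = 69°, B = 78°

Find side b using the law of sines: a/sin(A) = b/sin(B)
a/sin(A) = b/sin(B)  ⇒  b = a·sin(B)/sin(A) = 11·sin(78°)/sin(69°)
sin(78°) ≈ 0.978148, sin(69°) ≈ 0.93358
b ≈ 11·0.978148/0.93358 ≈ 10.7596/0.93358 ≈ 11.5251

b = 11.53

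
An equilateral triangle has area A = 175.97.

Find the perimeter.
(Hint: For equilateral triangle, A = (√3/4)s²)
A = (√3/4)s²  ⇒  s² = 4A/√3 = 4·175.97/√3 = 703.88/1.73205 ≈ 406.385
s ≈ √406.385 ≈ 20.159
Perimeter = 3s ≈ 3·20.159 ≈ 60.477

Perimeter = 60.48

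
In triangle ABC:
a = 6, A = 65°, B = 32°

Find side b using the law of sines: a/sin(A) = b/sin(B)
a/sin(A) = b/sin(B)  ⇒  b = a·sin(B)/sin(A) = 6·sin(32°)/sin(65°)
sin(32°) ≈ 0.529919, sin(65°) ≈ 0.906308
b ≈ 6·0.529919/0.906308 ≈ 3.17952/0.906308 ≈ 3.50821

b = 3.508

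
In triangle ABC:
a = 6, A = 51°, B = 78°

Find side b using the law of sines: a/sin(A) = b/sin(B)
a/sin(A) = b/sin(B)  ⇒  b = a·sin(B)/sin(A) = 6·sin(78°)/sin(51°)
sin(78°) ≈ 0.978148, sin(51°) ≈ 0.777146
b ≈ 6·0.978148/0.777146 ≈ 5.86889/0.777146 ≈ 7.55184

b = 7.552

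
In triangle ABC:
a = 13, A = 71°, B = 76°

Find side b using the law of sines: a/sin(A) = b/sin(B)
a/sin(A) = b/sin(B)  ⇒  b = a·sin(B)/sin(A) = 13·sin(76°)/sin(71°)
sin(76°) ≈ 0.970296, sin(71°) ≈ 0.945519
b ≈ 13·0.970296/0.945519 ≈ 12.6138/0.945519 ≈ 13.3407

b = 13.34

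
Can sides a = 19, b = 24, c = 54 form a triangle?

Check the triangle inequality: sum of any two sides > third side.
a + b vs c: 19 + 24 = 43 ≤ 54  ✗
a + c vs b: 19 + 54 = 73 > 24  ✓
b + c vs a: 24 + 54 = 78 > 19  ✓

No: 19 + 24 = 43 is not > 54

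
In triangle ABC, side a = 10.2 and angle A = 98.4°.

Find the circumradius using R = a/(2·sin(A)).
R = a/(2·sin(A)) = 10.2/(2·sin(98.4°))
sin(98.4°) ≈ 0.989272
R ≈ 10.2/(2·0.989272) = 10.2/1.97854 ≈ 5.1553

R = 5.155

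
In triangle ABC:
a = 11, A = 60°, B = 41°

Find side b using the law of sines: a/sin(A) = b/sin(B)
a/sin(A) = b/sin(B)  ⇒  b = a·sin(B)/sin(A) = 11·sin(41°)/sin(60°)
sin(41°) ≈ 0.656059, sin(60°) ≈ 0.866025
b ≈ 11·0.656059/0.866025 ≈ 7.21665/0.866025 ≈ 8.33307

b = 8.333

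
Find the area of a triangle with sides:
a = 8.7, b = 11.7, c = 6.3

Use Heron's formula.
s = (8.7 + 11.7 + 6.3)/2 = 26.7/2 = 13.35
s − a = 4.65, s − b = 1.65, s − c = 7.05
s(s−a)(s−b)(s−c) = 13.35·4.65·1.65·7.05 ≈ 722.117
Area = √722.117 ≈ 26.8722

Area = 26.87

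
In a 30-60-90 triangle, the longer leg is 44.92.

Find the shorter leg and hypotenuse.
In a 30-60-90 triangle the sides are in ratio 1 : √3 : 2, so short leg = long leg/√3 and hypotenuse = 2·(short leg).
Short leg = 44.92/√3 ≈ 44.92/1.73205 ≈ 25.9346
Hypotenuse = 2·25.9346 ≈ 51.8691

Short leg = 25.93, Hypotenuse = 51.87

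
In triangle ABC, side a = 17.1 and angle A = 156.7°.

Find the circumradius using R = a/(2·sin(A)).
R = a/(2·sin(A)) = 17.1/(2·sin(156.7°))
sin(156.7°) ≈ 0.395546
R ≈ 17.1/(2·0.395546) = 17.1/0.791091 ≈ 21.6157

R = 21.62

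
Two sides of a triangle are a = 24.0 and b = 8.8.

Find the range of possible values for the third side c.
Triangle inequality: |a − b| < c < a + b
|a − b| = |24.0 − 8.8| = 15.2
a + b = 24.0 + 8.8 = 32.8

15.2 < c < 32.8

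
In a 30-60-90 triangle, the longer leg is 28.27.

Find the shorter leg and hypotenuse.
In a 30-60-90 triangle the sides are in ratio 1 : √3 : 2, so short leg = long leg/√3 and hypotenuse = 2·(short leg).
Short leg = 28.27/√3 ≈ 28.27/1.73205 ≈ 16.3217
Hypotenuse = 2·16.3217 ≈ 32.6434

Short leg = 16.32, Hypotenuse = 32.64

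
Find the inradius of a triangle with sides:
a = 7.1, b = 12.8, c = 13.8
r = Area/s where s is the semi-perimeter.
s = (7.1 + 12.8 + 13.8)/2 = 33.7/2 = 16.85
Area = √(s(s−a)(s−b)(s−c)) = √(16.85·9.75·4.05·3.05) ≈ √2029.36 ≈ 45.0484
r ≈ 45.0484/16.85 ≈ 2.6735

r = 2.673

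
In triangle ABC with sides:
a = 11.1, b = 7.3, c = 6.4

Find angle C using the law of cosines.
c² = a² + b² − 2ab·cos(C)  ⇒  cos(C) = (a² + b² − c²)/(2ab)
cos(C) = (11.1² + 7.3² − 6.4²)/(2·11.1·7.3) = (123.21 + 53.29 − 40.96)/162.06 = 135.54/162.06 ≈ 0.836357
C = arccos(0.836357) ≈ 33.2426°

C = 33.24°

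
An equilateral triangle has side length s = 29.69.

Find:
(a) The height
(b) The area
(a) The height splits the triangle into two 30-60-90 halves: h = s·√3/2 = 29.69·1.73205/2 ≈ 51.4246/2 ≈ 25.7123
(b) Area = (√3/4)·s² = (√3/4)·29.69² = (√3/4)·881.4961 ≈ 0.433013·881.4961 ≈ 381.699

Height = 25.71, Area = 381.7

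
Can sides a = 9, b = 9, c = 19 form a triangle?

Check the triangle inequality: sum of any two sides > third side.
a + b vs c: 9 + 9 = 18 ≤ 19  ✗
a + c vs b: 9 + 19 = 28 > 9  ✓
b + c vs a: 9 + 19 = 28 > 9  ✓

No: 9 + 9 = 18 is not > 19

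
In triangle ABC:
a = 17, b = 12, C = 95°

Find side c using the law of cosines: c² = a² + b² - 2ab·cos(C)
c² = 17² + 12² − 2·17·12·cos(95°)
cos(95°) ≈ -0.0871557
c² ≈ 289 + 144 − 408·(-0.0871557) ≈ 433 + 35.5595 ≈ 468.56
c ≈ √468.56 ≈ 21.6462

c = 21.65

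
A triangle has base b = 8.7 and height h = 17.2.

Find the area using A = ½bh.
A = ½·b·h = ½·8.7·17.2 = ½·149.64 = 74.82

Area = 74.82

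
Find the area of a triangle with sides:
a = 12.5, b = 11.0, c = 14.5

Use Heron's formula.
s = (12.5 + 11.0 + 14.5)/2 = 38/2 = 19
s − a = 6.5, s − b = 8, s − c = 4.5
s(s−a)(s−b)(s−c) = 19·6.5·8·4.5 ≈ 4446
Area = √4446 ≈ 66.6783

Area = 66.68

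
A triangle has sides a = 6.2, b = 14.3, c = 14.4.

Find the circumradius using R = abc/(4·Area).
First find the area with Heron's formula.
s = (6.2 + 14.3 + 14.4)/2 = 17.45
Area = √(s(s−a)(s−b)(s−c)) = √(17.45·11.25·3.15·3.05) ≈ √1886.07 ≈ 43.4289
abc = 6.2·14.3·14.4 = 1276.704
R = abc/(4·Area) ≈ 1276.704/(4·43.4289) = 1276.704/173.716 ≈ 7.34939

R = 7.349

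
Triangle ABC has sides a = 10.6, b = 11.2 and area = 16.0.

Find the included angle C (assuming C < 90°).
Area = ½·a·b·sin(C)  ⇒  sin(C) = 2·Area/(a·b) = 2·16.0/(10.6·11.2) = 32/118.72 ≈ 0.269542
C = arcsin(0.269542) ≈ 15.637° (taking the acute solution since C < 90°)

C = 15.64°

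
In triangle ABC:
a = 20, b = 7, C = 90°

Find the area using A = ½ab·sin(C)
A = ½·a·b·sin(C) = ½·20·7·sin(90°)
sin(90°) ≈ 1
A ≈ ½·140·1 = 70·1 ≈ 70

Area = 70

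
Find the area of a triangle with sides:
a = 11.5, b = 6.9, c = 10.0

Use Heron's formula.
s = (11.5 + 6.9 + 10.0)/2 = 28.4/2 = 14.2
s − a = 2.7, s − b = 7.3, s − c = 4.2
s(s−a)(s−b)(s−c) = 14.2·2.7·7.3·4.2 ≈ 1175.5
Area = √1175.5 ≈ 34.2856

Area = 34.29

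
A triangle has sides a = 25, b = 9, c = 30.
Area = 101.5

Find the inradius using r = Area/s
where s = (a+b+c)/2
s = (25 + 9 + 30)/2 = 64/2 = 32
r = Area/s = 101.5/32 ≈ 3.17188

r = 3.172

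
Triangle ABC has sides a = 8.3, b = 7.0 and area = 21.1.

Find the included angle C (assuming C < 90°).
Area = ½·a·b·sin(C)  ⇒  sin(C) = 2·Area/(a·b) = 2·21.1/(8.3·7.0) = 42.2/58.1 ≈ 0.726334
C = arcsin(0.726334) ≈ 46.5799° (taking the acute solution since C < 90°)

C = 46.58°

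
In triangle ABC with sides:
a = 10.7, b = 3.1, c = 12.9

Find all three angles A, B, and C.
Law of cosines for each angle (a² = 114.49, b² = 9.61, c² = 166.41):
cos(A) = (b² + c² − a²)/(2bc) = (9.61 + 166.41 − 114.49)/(2·3.1·12.9) = 61.53/79.98 ≈ 0.769317  ⇒  A ≈ 39.7074°
cos(B) = (a² + c² − b²)/(2ac) = (114.49 + 166.41 − 9.61)/(2·10.7·12.9) = 271.29/276.06 ≈ 0.982721  ⇒  B ≈ 10.6665°
cos(C) = (a² + b² − c²)/(2ab) = (114.49 + 9.61 − 166.41)/(2·10.7·3.1) = -42.31/66.34 ≈ -0.637775  ⇒  C ≈ 129.626°
Check: A + B + C ≈ 180°

A = 39.71°, B = 10.67°, C = 129.6°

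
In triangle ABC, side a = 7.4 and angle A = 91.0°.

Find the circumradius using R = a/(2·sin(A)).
R = a/(2·sin(A)) = 7.4/(2·sin(91.0°))
sin(91.0°) ≈ 0.999848
R ≈ 7.4/(2·0.999848) = 7.4/1.9997 ≈ 3.70056

R = 3.701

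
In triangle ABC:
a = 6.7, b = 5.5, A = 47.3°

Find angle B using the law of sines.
a/sin(A) = b/sin(B)  ⇒  sin(B) = b·sin(A)/a = 5.5·sin(47.3°)/6.7
sin(47.3°) ≈ 0.734915
sin(B) ≈ 5.5·0.734915/6.7 ≈ 4.04203/6.7 ≈ 0.603288
B = arcsin(0.603288) ≈ 37.1058°
(Since b ≤ a we need B ≤ A, so the obtuse alternative 180° − 37.1058° ≈ 142.894° is rejected.)

B = 37.11°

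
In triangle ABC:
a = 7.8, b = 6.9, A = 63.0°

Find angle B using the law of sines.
a/sin(A) = b/sin(B)  ⇒  sin(B) = b·sin(A)/a = 6.9·sin(63.0°)/7.8
sin(63.0°) ≈ 0.891007
sin(B) ≈ 6.9·0.891007/7.8 ≈ 6.14795/7.8 ≈ 0.788198
B = arcsin(0.788198) ≈ 52.0174°
(Since b ≤ a we need B ≤ A, so the obtuse alternative 180° − 52.0174° ≈ 127.983° is rejected.)

B = 52.02°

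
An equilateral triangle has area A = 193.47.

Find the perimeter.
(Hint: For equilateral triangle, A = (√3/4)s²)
A = (√3/4)s²  ⇒  s² = 4A/√3 = 4·193.47/√3 = 773.88/1.73205 ≈ 446.8
s ≈ √446.8 ≈ 21.1376
Perimeter = 3s ≈ 3·21.1376 ≈ 63.4129

Perimeter = 63.41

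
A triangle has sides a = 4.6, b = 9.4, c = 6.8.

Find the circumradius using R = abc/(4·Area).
First find the area with Heron's formula.
s = (4.6 + 9.4 + 6.8)/2 = 10.4
Area = √(s(s−a)(s−b)(s−c)) = √(10.4·5.8·1·3.6) ≈ √217.152 ≈ 14.7361
abc = 4.6·9.4·6.8 = 294.032
R = abc/(4·Area) ≈ 294.032/(4·14.7361) = 294.032/58.9443 ≈ 4.9883

R = 4.988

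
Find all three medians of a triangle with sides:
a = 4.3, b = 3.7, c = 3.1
Median formula: m_a = ½√(2b² + 2c² − a²) (and cyclically). a² = 18.49, b² = 13.69, c² = 9.61.
m_a = ½√(2·13.69 + 2·9.61 − 18.49) = ½√28.11 ≈ ½·5.30189 ≈ 2.65094
m_b = ½√(2·18.49 + 2·9.61 − 13.69) = ½√42.51 ≈ ½·6.51997 ≈ 3.25998
m_c = ½√(2·18.49 + 2·13.69 − 9.61) = ½√54.75 ≈ ½·7.39932 ≈ 3.69966

m_a = 2.651, m_b = 3.26, m_c = 3.7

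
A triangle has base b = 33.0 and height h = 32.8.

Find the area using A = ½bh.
A = ½·b·h = ½·33.0·32.8 = ½·1082.4 = 541.2

Area = 541.2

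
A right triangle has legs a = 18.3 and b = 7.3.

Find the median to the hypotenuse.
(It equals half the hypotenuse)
Hypotenuse c = √(a² + b²) = √(334.89 + 53.29) = √388.18 ≈ 19.7023
Median to hypotenuse = c/2 ≈ 19.7023/2 ≈ 9.85114

Median = 9.851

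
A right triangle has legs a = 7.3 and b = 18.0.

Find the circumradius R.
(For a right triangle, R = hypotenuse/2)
Hypotenuse c = √(a² + b²) = √(53.29 + 324) = √377.29 ≈ 19.424
R = c/2 ≈ 19.424/2 ≈ 9.71198

R = 9.712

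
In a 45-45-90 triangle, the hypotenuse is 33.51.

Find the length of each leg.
In a 45-45-90 triangle hypotenuse = leg·√2, so leg = hypotenuse/√2.
Leg = 33.51/√2 ≈ 33.51/1.41421 ≈ 23.6951

Each leg = 23.7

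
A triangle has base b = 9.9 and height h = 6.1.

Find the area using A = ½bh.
A = ½·b·h = ½·9.9·6.1 = ½·60.39 = 30.195

Area = 30.195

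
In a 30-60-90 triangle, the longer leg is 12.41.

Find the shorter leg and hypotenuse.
In a 30-60-90 triangle the sides are in ratio 1 : √3 : 2, so short leg = long leg/√3 and hypotenuse = 2·(short leg).
Short leg = 12.41/√3 ≈ 12.41/1.73205 ≈ 7.16492
Hypotenuse = 2·7.16492 ≈ 14.3298

Short leg = 7.165, Hypotenuse = 14.33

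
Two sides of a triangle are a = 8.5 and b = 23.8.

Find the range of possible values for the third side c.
Triangle inequality: |a − b| < c < a + b
|a − b| = |8.5 − 23.8| = 15.3
a + b = 8.5 + 23.8 = 32.3

15.3 < c < 32.3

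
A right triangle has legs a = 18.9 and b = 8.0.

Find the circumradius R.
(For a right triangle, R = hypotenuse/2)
Hypotenuse c = √(a² + b²) = √(357.21 + 64) = √421.21 ≈ 20.5234
R = c/2 ≈ 20.5234/2 ≈ 10.2617

R = 10.26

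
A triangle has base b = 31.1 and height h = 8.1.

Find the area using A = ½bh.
A = ½·b·h = ½·31.1·8.1 = ½·251.91 = 125.955

Area = 125.955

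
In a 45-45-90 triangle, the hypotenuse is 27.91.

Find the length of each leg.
In a 45-45-90 triangle hypotenuse = leg·√2, so leg = hypotenuse/√2.
Leg = 27.91/√2 ≈ 27.91/1.41421 ≈ 19.7354

Each leg = 19.74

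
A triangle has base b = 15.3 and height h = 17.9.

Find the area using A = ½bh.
A = ½·b·h = ½·15.3·17.9 = ½·273.87 = 136.935

Area = 136.935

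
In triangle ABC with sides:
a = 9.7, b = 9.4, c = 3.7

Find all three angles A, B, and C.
Law of cosines for each angle (a² = 94.09, b² = 88.36, c² = 13.69):
cos(A) = (b² + c² − a²)/(2bc) = (88.36 + 13.69 − 94.09)/(2·9.4·3.7) = 7.96/69.56 ≈ 0.114434  ⇒  A ≈ 83.429°
cos(B) = (a² + c² − b²)/(2ac) = (94.09 + 13.69 − 88.36)/(2·9.7·3.7) = 19.42/71.78 ≈ 0.270549  ⇒  B ≈ 74.3031°
cos(C) = (a² + b² − c²)/(2ab) = (94.09 + 88.36 − 13.69)/(2·9.7·9.4) = 168.76/182.36 ≈ 0.925422  ⇒  C ≈ 22.2679°
Check: A + B + C ≈ 180°

A = 83.43°, B = 74.3°, C = 22.27°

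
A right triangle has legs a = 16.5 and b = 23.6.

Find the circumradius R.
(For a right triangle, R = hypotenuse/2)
Hypotenuse c = √(a² + b²) = √(272.25 + 556.96) = √829.21 ≈ 28.796
R = c/2 ≈ 28.796/2 ≈ 14.398

R = 14.4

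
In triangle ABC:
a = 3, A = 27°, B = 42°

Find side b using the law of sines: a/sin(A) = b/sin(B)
a/sin(A) = b/sin(B)  ⇒  b = a·sin(B)/sin(A) = 3·sin(42°)/sin(27°)
sin(42°) ≈ 0.669131, sin(27°) ≈ 0.45399
b ≈ 3·0.669131/0.45399 ≈ 2.00739/0.45399 ≈ 4.42166

b = 4.422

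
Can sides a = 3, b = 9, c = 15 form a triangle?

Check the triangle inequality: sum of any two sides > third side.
a + b vs c: 3 + 9 = 12 ≤ 15  ✗
a + c vs b: 3 + 15 = 18 > 9  ✓
b + c vs a: 9 + 15 = 24 > 3  ✓

No: 3 + 9 = 12 is not > 15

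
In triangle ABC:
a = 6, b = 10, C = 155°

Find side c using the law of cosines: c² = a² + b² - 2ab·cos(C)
c² = 6² + 10² − 2·6·10·cos(155°)
cos(155°) ≈ -0.906308
c² ≈ 36 + 100 − 120·(-0.906308) ≈ 136 + 108.757 ≈ 244.757
c ≈ √244.757 ≈ 15.6447

c = 15.64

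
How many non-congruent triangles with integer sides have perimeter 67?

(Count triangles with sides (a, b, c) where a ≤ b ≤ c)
Let a ≤ b ≤ c with a + b + c = 67. The only binding inequality is a + b > c, i.e. 67 − c > c, so c < 67/2; and c ≥ 67/3 since c is the largest side.
So 23 ≤ c ≤ 33. For each c, b runs from ⌈(67 − c)/2⌉ up to c (then a = 67 − b − c satisfies 1 ≤ a ≤ b automatically), giving c − ⌈(67 − c)/2⌉ + 1 choices.
Summing over c: 2 + 3 + 5 + 6 + 8 + 9 + 11 + 12 + 14 + 15 + 17 = 102
Check (closed form: nearest integer to p²/48 for even p, (p+3)²/48 for odd p): (67+3)²/48 = 70²/48 = 4900/48 ≈ 102.08 → 102

102 triangles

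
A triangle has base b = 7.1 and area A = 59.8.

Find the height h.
A = ½·b·h  ⇒  h = 2A/b = 2·59.8/7.1 = 119.6/7.1 ≈ 16.8451

h = 16.85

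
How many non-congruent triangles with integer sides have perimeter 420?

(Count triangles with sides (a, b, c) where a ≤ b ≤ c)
Let a ≤ b ≤ c with a + b + c = 420. The only binding inequality is a + b > c, i.e. 420 − c > c, so c < 420/2; and c ≥ 420/3 since c is the largest side.
So 140 ≤ c ≤ 209. For each c, b runs from ⌈(420 − c)/2⌉ up to c (then a = 420 − b − c satisfies 1 ≤ a ≤ b automatically), giving c − ⌈(420 − c)/2⌉ + 1 choices.
Summing over c: 1 + 2 + 4 + 5 + … + 103 + 104  (70 terms, c = 140, …, 209) = 3675
Check (closed form: nearest integer to p²/48 for even p, (p+3)²/48 for odd p): 420²/48 = 176400/48 ≈ 3675.00 → 3675

3675 triangles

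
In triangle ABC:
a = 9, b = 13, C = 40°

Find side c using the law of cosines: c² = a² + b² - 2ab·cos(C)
c² = 9² + 13² − 2·9·13·cos(40°)
cos(40°) ≈ 0.766044
c² ≈ 81 + 169 − 234·(0.766044) ≈ 250 − 179.254 ≈ 70.7456
c ≈ √70.7456 ≈ 8.41104

c = 8.411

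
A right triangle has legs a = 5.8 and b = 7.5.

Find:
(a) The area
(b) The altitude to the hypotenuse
(a) The legs are perpendicular, so Area = ½·a·b = ½·5.8·7.5 = ½·43.5 = 21.75
(b) Hypotenuse c = √(a² + b²) = √(33.64 + 56.25) = √89.89 ≈ 9.48103
    Area = ½·c·h_c  ⇒  h_c = 2·Area/c = 43.5/9.48103 ≈ 4.58811

Area = 21.75, h_c = 4.588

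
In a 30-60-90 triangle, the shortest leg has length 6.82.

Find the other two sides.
In a 30-60-90 triangle the sides are in ratio 1 : √3 : 2 (short leg : long leg : hypotenuse).
Long leg = 6.82·√3 ≈ 6.82·1.73205 ≈ 11.8126
Hypotenuse = 2·6.82 = 13.64

Long leg = 6.82√3 = 11.81, Hypotenuse = 13.64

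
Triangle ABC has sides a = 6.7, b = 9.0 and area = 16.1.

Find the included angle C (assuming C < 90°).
Area = ½·a·b·sin(C)  ⇒  sin(C) = 2·Area/(a·b) = 2·16.1/(6.7·9.0) = 32.2/60.3 ≈ 0.533997
C = arcsin(0.533997) ≈ 32.2759° (taking the acute solution since C < 90°)

C = 32.28°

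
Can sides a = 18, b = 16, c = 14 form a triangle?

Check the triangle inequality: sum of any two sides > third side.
a + b vs c: 18 + 16 = 34 > 14  ✓
a + c vs b: 18 + 14 = 32 > 16  ✓
b + c vs a: 16 + 14 = 30 > 18  ✓

Yes, triangle inequality satisfied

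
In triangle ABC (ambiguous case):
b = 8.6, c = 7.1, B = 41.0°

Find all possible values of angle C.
b/sin(B) = c/sin(C)  ⇒  sin(C) = c·sin(B)/b = 7.1·sin(41.0°)/8.6
sin(41.0°) ≈ 0.656059
sin(C) ≈ 7.1·0.656059/8.6 ≈ 4.65802/8.6 ≈ 0.54163
Candidate 1: C₁ = arcsin(0.54163) ≈ 32.7947°  →  A = 180° − 41.0° − 32.7947° ≈ 106.205° > 0, valid
Candidate 2: C₂ = 180° − C₁ ≈ 147.205°  →  A = 180° − 41.0° − 147.205° ≈ -8.2053° ≤ 0, not a valid triangle

C = 32.79° (one solution)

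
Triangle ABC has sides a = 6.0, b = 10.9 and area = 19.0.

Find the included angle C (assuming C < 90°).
Area = ½·a·b·sin(C)  ⇒  sin(C) = 2·Area/(a·b) = 2·19.0/(6.0·10.9) = 38/65.4 ≈ 0.58104
C = arcsin(0.58104) ≈ 35.5237° (taking the acute solution since C < 90°)

C = 35.52°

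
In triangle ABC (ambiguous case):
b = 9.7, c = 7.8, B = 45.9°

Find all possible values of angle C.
b/sin(B) = c/sin(C)  ⇒  sin(C) = c·sin(B)/b = 7.8·sin(45.9°)/9.7
sin(45.9°) ≈ 0.718126
sin(C) ≈ 7.8·0.718126/9.7 ≈ 5.60139/9.7 ≈ 0.577462
Candidate 1: C₁ = arcsin(0.577462) ≈ 35.2723°  →  A = 180° − 45.9° − 35.2723° ≈ 98.8277° > 0, valid
Candidate 2: C₂ = 180° − C₁ ≈ 144.728°  →  A = 180° − 45.9° − 144.728° ≈ -10.6277° ≤ 0, not a valid triangle

C = 35.27° (one solution)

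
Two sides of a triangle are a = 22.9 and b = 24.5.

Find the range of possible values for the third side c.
Triangle inequality: |a − b| < c < a + b
|a − b| = |22.9 − 24.5| = 1.6
a + b = 22.9 + 24.5 = 47.4

1.6 < c < 47.4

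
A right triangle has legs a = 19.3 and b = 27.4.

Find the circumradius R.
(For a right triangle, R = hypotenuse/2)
Hypotenuse c = √(a² + b²) = √(372.49 + 750.76) = √1123.25 ≈ 33.5149
R = c/2 ≈ 33.5149/2 ≈ 16.7575

R = 16.76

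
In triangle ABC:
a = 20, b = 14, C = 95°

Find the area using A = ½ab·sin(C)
A = ½·a·b·sin(C) = ½·20·14·sin(95°)
sin(95°) ≈ 0.996195
A ≈ ½·280·0.996195 = 140·0.996195 ≈ 139.467

Area = 139.5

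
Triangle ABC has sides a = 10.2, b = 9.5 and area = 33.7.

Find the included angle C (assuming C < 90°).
Area = ½·a·b·sin(C)  ⇒  sin(C) = 2·Area/(a·b) = 2·33.7/(10.2·9.5) = 67.4/96.9 ≈ 0.695562
C = arcsin(0.695562) ≈ 44.0721° (taking the acute solution since C < 90°)

C = 44.07°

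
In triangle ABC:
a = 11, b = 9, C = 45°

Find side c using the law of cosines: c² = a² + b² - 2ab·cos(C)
c² = 11² + 9² − 2·11·9·cos(45°)
cos(45°) ≈ 0.707107
c² ≈ 121 + 81 − 198·(0.707107) ≈ 202 − 140.007 ≈ 61.9929
c ≈ √61.9929 ≈ 7.87355

c = 7.874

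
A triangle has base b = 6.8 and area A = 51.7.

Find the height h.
A = ½·b·h  ⇒  h = 2A/b = 2·51.7/6.8 = 103.4/6.8 ≈ 15.2059

h = 15.21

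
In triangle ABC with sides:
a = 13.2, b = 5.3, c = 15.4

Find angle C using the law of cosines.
c² = a² + b² − 2ab·cos(C)  ⇒  cos(C) = (a² + b² − c²)/(2ab)
cos(C) = (13.2² + 5.3² − 15.4²)/(2·13.2·5.3) = (174.24 + 28.09 − 237.16)/139.92 = -34.83/139.92 ≈ -0.248928
C = arccos(-0.248928) ≈ 104.414°

C = 104.4°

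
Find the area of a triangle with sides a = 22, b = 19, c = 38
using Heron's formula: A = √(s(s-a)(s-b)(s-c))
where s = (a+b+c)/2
s = (22 + 19 + 38)/2 = 79/2 = 39.5
s − a = 17.5, s − b = 20.5, s − c = 1.5
s(s−a)(s−b)(s−c) = 39.5·17.5·20.5·1.5 = 21255.9375
Area = √21255.9375 ≈ 145.794

s = 39.5, Area = 145.8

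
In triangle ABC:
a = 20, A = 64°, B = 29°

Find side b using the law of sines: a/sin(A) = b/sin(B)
a/sin(A) = b/sin(B)  ⇒  b = a·sin(B)/sin(A) = 20·sin(29°)/sin(64°)
sin(29°) ≈ 0.48481, sin(64°) ≈ 0.898794
b ≈ 20·0.48481/0.898794 ≈ 9.69619/0.898794 ≈ 10.788

b = 10.79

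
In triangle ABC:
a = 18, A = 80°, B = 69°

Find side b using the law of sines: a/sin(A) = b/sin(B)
a/sin(A) = b/sin(B)  ⇒  b = a·sin(B)/sin(A) = 18·sin(69°)/sin(80°)
sin(69°) ≈ 0.93358, sin(80°) ≈ 0.984808
b ≈ 18·0.93358/0.984808 ≈ 16.8044/0.984808 ≈ 17.0637

b = 17.06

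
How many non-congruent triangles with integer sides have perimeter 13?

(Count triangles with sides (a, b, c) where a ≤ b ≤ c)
Let a ≤ b ≤ c with a + b + c = 13. The only binding inequality is a + b > c, i.e. 13 − c > c, so c < 13/2; and c ≥ 13/3 since c is the largest side.
So 5 ≤ c ≤ 6. For each c, b runs from ⌈(13 − c)/2⌉ up to c (then a = 13 − b − c satisfies 1 ≤ a ≤ b automatically), giving c − ⌈(13 − c)/2⌉ + 1 choices.
Summing over c: 2 + 3 = 5
Check (closed form: nearest integer to p²/48 for even p, (p+3)²/48 for odd p): (13+3)²/48 = 16²/48 = 256/48 ≈ 5.33 → 5

5 triangles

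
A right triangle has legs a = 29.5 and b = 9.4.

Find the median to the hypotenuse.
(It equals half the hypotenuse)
Hypotenuse c = √(a² + b²) = √(870.25 + 88.36) = √958.61 ≈ 30.9614
Median to hypotenuse = c/2 ≈ 30.9614/2 ≈ 15.4807

Median = 15.48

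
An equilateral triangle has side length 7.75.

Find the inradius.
r = Area/s with s the semi-perimeter.
Area = (√3/4)·7.75² = (√3/4)·60.0625 ≈ 0.433013·60.0625 ≈ 26.0078
s = 3·7.75/2 = 11.625
r ≈ 26.0078/11.625 ≈ 2.23723
(Equivalently r = side/(2√3) = 7.75/3.4641 ≈ 2.23723.)

r = 2.237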